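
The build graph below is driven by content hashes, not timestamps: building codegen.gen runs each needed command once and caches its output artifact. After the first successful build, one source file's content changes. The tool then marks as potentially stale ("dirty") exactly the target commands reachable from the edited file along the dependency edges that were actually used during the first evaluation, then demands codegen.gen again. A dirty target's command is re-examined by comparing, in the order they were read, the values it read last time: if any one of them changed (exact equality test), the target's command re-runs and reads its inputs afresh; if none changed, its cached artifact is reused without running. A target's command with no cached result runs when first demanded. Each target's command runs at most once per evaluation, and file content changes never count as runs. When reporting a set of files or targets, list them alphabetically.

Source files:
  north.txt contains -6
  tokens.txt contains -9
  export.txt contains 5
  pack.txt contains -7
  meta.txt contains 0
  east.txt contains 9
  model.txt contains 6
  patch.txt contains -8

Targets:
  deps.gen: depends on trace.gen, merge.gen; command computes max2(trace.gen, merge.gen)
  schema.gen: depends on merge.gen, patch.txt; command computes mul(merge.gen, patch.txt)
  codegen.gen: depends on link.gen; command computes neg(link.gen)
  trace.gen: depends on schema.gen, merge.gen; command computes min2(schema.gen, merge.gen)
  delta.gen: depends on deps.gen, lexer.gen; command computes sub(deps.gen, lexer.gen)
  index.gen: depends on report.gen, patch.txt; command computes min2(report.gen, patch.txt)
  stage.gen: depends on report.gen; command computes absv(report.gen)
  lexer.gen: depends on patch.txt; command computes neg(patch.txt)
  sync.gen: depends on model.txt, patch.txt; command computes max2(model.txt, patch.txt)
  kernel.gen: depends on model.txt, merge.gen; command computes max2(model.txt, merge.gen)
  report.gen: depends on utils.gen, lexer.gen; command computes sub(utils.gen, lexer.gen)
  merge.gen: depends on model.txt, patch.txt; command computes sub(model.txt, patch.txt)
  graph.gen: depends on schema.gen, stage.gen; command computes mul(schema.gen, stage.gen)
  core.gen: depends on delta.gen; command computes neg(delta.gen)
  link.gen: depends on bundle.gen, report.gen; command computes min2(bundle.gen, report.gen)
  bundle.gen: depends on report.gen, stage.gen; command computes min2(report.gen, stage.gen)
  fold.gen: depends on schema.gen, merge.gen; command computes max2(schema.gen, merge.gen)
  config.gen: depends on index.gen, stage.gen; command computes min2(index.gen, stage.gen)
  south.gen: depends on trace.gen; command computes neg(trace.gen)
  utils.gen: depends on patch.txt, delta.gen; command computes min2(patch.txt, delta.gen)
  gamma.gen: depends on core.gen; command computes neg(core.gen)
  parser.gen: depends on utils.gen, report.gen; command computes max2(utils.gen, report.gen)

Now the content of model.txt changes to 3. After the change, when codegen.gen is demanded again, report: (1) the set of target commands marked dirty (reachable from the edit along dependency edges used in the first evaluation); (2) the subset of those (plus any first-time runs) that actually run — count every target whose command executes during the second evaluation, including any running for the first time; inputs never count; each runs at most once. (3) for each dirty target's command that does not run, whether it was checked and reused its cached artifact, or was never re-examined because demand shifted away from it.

Initial pass — values computed on the first demand:
  lexer.gen = neg(-8) = 8
  merge.gen = sub(6, -8) = 14
  schema.gen = mul(14, -8) = -112
  trace.gen = min2(-112, 14) = -112
  deps.gen = max2(-112, 14) = 14
  delta.gen = sub(14, 8) = 6
  utils.gen = min2(-8, 6) = -8
  report.gen = sub(-8, 8) = -16
  stage.gen = absv(-16) = 16
  bundle.gen = min2(-16, 16) = -16
  link.gen = min2(-16, -16) = -16
  codegen.gen = neg(-16) = 16

Second demand — change propagation:
  merge.gen: re-runs because model.txt 6->3; new result 11.
  schema.gen: re-runs because merge.gen 14->11; new result -88.
  trace.gen: re-runs because schema.gen -112->-88; merge.gen 14->11; new result -88.
  deps.gen: re-runs because trace.gen -112->-88; merge.gen 14->11; new result 11.
  delta.gen: re-runs because deps.gen 14->11; new result 3.
  utils.gen: re-runs because delta.gen 6->3; new result -8 (unchanged).
  report.gen: re-examined; everything it read last time is the same (utils.gen unchanged, lexer.gen unchanged) — cache -16 kept, no run.
  stage.gen: re-examined; everything it read last time is the same (report.gen unchanged) — cache 16 kept, no run.
  bundle.gen: re-examined; everything it read last time is the same (report.gen unchanged, stage.gen unchanged) — cache -16 kept, no run.
  link.gen: re-examined; everything it read last time is the same (bundle.gen unchanged, report.gen unchanged) — cache -16 kept, no run.
  codegen.gen: re-examined; everything it read last time is the same (link.gen unchanged) — cache 16 kept, no run.

The important point: utils.gen recomputes to an identical value, and the output ends up unchanged.

Dirty set: bundle.gen, codegen.gen, delta.gen, deps.gen, link.gen, merge.gen, report.gen, schema.gen, stage.gen, trace.gen, utils.gen.
Run set: delta.gen, deps.gen, merge.gen, schema.gen, trace.gen, utils.gen (6 run).
Re-examined without running (cache reused): bundle.gen, codegen.gen, link.gen, report.gen, stage.gen.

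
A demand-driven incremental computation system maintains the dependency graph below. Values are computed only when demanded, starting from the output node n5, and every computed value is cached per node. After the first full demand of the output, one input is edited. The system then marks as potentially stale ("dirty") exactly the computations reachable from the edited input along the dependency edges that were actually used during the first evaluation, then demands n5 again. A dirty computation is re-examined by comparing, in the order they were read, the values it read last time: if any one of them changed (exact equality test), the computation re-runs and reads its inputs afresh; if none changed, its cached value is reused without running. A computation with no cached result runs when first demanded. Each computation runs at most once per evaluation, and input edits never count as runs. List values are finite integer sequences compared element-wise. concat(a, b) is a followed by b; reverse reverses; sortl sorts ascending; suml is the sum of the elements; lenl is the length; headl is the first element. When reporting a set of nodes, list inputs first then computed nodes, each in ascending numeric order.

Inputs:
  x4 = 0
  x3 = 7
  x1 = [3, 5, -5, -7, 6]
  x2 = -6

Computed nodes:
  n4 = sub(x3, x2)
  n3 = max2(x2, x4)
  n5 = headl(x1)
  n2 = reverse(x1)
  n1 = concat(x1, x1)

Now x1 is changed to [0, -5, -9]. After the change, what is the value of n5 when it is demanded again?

New value of n5: 0.

First evaluation (everything demanded from the output):
  n5 = headl([3, 5, -5, -7, 6]) = 3

Propagation after the edit:
  n5: runs — x1 [3, 5, -5, -7, 6]->[0, -5, -9]; result 0.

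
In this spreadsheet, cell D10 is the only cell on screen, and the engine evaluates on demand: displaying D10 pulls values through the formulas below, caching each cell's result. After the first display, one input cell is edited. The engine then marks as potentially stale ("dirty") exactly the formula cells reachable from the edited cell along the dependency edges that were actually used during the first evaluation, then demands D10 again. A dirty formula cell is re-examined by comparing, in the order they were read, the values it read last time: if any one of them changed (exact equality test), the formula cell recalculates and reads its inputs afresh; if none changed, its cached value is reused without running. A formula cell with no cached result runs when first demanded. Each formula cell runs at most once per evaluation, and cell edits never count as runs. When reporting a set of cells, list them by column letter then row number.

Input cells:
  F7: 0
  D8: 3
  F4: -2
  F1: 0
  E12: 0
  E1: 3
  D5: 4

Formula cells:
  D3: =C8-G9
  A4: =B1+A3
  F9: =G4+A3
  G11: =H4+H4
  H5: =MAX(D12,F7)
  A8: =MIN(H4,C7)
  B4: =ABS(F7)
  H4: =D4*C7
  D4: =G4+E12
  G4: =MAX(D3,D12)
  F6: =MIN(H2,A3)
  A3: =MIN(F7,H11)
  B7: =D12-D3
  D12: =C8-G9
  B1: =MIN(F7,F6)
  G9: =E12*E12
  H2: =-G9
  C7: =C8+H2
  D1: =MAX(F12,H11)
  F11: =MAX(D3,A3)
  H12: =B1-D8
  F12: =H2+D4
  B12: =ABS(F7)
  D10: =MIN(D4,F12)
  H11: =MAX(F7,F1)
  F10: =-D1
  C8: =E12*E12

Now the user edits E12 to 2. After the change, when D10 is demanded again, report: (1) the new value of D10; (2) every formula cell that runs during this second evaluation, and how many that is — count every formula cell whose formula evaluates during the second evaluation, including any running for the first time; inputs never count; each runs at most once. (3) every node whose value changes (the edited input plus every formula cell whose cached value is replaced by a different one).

Initial pass — values computed on the first demand:
  C8 = 0 * 0 = 0
  G9 = 0 * 0 = 0
  D3 = 0 - 0 = 0
  D12 = 0 - 0 = 0
  G4 = MAX(0, 0) = 0
  D4 = 0 + 0 = 0
  H2 = -(0) = 0
  F12 = 0 + 0 = 0
  D10 = MIN(0, 0) = 0

Second demand — change propagation:
  C8: re-runs because E12 0->2; E12 0->2; new result 4.
  G9: re-runs because E12 0->2; E12 0->2; new result 4.
  D3: re-runs because C8 0->4; G9 0->4; new result 0 (unchanged).
  D12: re-runs because C8 0->4; G9 0->4; new result 0 (unchanged).
  G4: re-examined; everything it read last time is the same (D3 unchanged, D12 unchanged) — cache 0 kept, no run.
  D4: re-runs because E12 0->2; new result 2.
  H2: re-runs because G9 0->4; new result -4.
  F12: re-runs because H2 0->-4; D4 0->2; new result -2.
  D10: re-runs because D4 0->2; F12 0->-2; new result -2.

The important point: at G4 every value read last time is unchanged, so the dirty flag clears without a run.

D10 now evaluates to -2.
Run set: C8, D3, D4, D10, D12, F12, G9, H2 (8 run).
Changed values: C8, D4, D10, E12, F12, G9, H2.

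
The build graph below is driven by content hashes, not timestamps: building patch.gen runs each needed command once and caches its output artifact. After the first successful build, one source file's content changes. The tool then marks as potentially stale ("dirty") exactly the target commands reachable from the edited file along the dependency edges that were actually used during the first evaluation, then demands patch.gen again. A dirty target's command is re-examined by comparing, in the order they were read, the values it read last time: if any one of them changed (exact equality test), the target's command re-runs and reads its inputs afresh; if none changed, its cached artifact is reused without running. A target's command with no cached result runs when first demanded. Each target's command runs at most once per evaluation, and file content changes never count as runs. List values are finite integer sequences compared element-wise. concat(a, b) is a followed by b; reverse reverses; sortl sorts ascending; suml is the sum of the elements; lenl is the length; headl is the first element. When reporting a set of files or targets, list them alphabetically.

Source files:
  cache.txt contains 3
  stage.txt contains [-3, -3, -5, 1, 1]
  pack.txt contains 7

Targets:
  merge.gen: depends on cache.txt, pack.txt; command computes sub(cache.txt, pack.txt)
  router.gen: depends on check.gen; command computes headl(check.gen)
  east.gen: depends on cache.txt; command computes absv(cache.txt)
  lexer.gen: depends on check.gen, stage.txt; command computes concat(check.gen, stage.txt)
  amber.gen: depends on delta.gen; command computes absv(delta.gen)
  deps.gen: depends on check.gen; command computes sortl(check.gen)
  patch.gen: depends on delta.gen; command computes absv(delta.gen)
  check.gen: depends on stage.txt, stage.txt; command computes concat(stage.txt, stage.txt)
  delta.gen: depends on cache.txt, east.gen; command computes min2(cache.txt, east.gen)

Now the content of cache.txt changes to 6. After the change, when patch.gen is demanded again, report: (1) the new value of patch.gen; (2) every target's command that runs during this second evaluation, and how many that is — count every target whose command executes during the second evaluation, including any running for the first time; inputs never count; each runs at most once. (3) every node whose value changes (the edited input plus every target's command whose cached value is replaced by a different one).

patch.gen now evaluates to 6.
Run set: delta.gen, east.gen, patch.gen (3 run).
Changed values: cache.txt, delta.gen, east.gen, patch.gen.

Initial pass — values computed on the first demand:
  east.gen = absv(3) = 3
  delta.gen = min2(3, 3) = 3
  patch.gen = absv(3) = 3

Second demand — change propagation:
  east.gen: re-runs because cache.txt 3->6; new result 6.
  delta.gen: re-runs because cache.txt 3->6; east.gen 3->6; new result 6.
  patch.gen: re-runs because delta.gen 3->6; new result 6.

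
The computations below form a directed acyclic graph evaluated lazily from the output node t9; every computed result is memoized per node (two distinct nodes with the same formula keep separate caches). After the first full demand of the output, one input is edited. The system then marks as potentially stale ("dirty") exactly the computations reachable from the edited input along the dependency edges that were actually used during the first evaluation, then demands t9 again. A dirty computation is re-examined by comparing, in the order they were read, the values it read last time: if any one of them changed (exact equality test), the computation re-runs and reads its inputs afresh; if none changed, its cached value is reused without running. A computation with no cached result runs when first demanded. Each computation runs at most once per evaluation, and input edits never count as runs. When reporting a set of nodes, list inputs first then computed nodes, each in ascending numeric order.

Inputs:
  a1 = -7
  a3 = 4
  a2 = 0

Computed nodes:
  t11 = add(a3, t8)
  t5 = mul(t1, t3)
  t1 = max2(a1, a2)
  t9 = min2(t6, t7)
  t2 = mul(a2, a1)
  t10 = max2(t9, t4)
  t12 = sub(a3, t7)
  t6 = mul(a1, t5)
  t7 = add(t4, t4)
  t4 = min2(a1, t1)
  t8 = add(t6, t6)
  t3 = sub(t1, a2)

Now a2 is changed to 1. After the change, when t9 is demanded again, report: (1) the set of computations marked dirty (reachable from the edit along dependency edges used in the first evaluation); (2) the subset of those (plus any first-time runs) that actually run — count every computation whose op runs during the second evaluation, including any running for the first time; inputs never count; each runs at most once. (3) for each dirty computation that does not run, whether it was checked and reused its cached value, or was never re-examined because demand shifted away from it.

The edit dirties: t1, t3, t4, t5, t6, t7, t9.
4 computations run: t1, t3, t4, t5.
Cache hits after checking: t6, t7, t9.
Note where the cutoff bites: t6 is checked, finds nothing changed, and keeps its cache.

First demand of the output computes:
  t1 = max2(-7, 0) = 0
  t3 = sub(0, 0) = 0
  t4 = min2(-7, 0) = -7
  t5 = mul(0, 0) = 0
  t6 = mul(-7, 0) = 0
  t7 = add(-7, -7) = -14
  t9 = min2(0, -14) = -14

After the edit, cleaning proceeds:
  t1: a read changed (a2 0->1) — executes, giving 1.
  t3: a read changed (t1 0->1; a2 0->1) — executes, giving 0 — identical to its old value.
  t4: a read changed (t1 0->1) — executes, giving -7 — identical to its old value.
  t5: a read changed (t1 0->1) — executes, giving 0 — identical to its old value.
  t6: dirty, but its reads are unchanged (a1 unchanged, t5 unchanged); cached 0 stands.
  t7: dirty, but its reads are unchanged (t4 unchanged, t4 unchanged); cached -14 stands.
  t9: dirty, but its reads are unchanged (t6 unchanged, t7 unchanged); cached -14 stands.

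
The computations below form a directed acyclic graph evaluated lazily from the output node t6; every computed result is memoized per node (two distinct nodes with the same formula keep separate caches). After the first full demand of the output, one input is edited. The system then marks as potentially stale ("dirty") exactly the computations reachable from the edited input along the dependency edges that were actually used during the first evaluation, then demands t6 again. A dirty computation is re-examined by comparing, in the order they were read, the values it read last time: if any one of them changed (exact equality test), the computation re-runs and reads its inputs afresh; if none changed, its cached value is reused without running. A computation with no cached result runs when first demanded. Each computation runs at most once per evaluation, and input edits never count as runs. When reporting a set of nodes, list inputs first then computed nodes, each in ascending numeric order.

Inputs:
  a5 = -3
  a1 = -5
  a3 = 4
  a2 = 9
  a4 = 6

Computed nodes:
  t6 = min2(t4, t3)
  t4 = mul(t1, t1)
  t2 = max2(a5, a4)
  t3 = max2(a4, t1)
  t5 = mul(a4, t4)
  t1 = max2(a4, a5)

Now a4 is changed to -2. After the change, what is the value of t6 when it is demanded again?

Demanding t6 again yields -2.

First demand of the output computes:
  t1 = max2(6, -3) = 6
  t3 = max2(6, 6) = 6
  t4 = mul(6, 6) = 36
  t6 = min2(36, 6) = 6

After the edit, cleaning proceeds:
  t1: a read changed (a4 6->-2) — executes, giving -2.
  t3: a read changed (a4 6->-2; t1 6->-2) — executes, giving -2.
  t4: a read changed (t1 6->-2; t1 6->-2) — executes, giving 4.
  t6: a read changed (t4 36->4; t3 6->-2) — executes, giving -2.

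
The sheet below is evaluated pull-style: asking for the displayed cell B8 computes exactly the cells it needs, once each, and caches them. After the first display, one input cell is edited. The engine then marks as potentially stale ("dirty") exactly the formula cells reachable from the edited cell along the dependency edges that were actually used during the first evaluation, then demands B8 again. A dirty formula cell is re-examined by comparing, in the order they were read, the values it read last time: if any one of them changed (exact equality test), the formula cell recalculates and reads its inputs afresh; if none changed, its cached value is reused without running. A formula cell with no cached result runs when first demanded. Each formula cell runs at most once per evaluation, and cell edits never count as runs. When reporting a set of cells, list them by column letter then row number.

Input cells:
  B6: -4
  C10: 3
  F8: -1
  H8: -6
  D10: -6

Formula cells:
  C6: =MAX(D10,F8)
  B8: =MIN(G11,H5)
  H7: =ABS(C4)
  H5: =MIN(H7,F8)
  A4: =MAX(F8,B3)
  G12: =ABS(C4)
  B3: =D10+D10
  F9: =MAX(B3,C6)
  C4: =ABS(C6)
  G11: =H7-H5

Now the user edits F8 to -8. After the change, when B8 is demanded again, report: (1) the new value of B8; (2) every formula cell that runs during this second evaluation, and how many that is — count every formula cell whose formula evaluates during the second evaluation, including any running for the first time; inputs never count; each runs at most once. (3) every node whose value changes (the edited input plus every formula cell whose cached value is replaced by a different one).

Demanding B8 again yields -8.
6 formula cells run: B8, C4, C6, G11, H5, H7.
The nodes whose values change: B8, C4, C6, F8, G11, H5, H7.

First demand of the output computes:
  C6 = MAX(-6, -1) = -1
  C4 = ABS(-1) = 1
  H7 = ABS(1) = 1
  H5 = MIN(1, -1) = -1
  G11 = 1 - -1 = 2
  B8 = MIN(2, -1) = -1

After the edit, cleaning proceeds:
  C6: a read changed (F8 -1->-8) — executes, giving -6.
  C4: a read changed (C6 -1->-6) — executes, giving 6.
  H7: a read changed (C4 1->6) — executes, giving 6.
  H5: a read changed (H7 1->6; F8 -1->-8) — executes, giving -8.
  G11: a read changed (H7 1->6; H5 -1->-8) — executes, giving 14.
  B8: a read changed (G11 2->14; H5 -1->-8) — executes, giving -8.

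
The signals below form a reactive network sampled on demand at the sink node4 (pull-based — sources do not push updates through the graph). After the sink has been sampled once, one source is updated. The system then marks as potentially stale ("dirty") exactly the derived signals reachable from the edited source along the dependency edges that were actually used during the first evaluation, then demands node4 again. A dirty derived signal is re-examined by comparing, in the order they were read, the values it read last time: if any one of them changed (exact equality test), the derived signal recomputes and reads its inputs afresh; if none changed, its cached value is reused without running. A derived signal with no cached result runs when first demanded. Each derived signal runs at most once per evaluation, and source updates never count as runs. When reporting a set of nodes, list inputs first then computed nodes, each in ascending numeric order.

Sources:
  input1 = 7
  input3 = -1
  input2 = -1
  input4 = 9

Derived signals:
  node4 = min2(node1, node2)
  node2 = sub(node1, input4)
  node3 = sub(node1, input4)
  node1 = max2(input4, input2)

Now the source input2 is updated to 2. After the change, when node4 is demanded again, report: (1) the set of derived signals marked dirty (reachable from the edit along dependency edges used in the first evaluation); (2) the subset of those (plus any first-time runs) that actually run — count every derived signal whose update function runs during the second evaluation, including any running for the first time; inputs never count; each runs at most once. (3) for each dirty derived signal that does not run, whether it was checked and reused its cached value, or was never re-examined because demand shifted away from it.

Dirty set: node1, node2, node4.
Run set: node1 (1 run).
Re-examined without running (cache reused): node2, node4.
The important point: node1 recomputes to an identical value, and the output ends up unchanged.

Initial pass — values computed on the first demand:
  node1 = max2(9, -1) = 9
  node2 = sub(9, 9) = 0
  node4 = min2(9, 0) = 0

Second demand — change propagation:
  node1: re-runs because input2 -1->2; new result 9 (unchanged).
  node2: re-examined; everything it read last time is the same (node1 unchanged, input4 unchanged) — cache 0 kept, no run.
  node4: re-examined; everything it read last time is the same (node1 unchanged, node2 unchanged) — cache 0 kept, no run.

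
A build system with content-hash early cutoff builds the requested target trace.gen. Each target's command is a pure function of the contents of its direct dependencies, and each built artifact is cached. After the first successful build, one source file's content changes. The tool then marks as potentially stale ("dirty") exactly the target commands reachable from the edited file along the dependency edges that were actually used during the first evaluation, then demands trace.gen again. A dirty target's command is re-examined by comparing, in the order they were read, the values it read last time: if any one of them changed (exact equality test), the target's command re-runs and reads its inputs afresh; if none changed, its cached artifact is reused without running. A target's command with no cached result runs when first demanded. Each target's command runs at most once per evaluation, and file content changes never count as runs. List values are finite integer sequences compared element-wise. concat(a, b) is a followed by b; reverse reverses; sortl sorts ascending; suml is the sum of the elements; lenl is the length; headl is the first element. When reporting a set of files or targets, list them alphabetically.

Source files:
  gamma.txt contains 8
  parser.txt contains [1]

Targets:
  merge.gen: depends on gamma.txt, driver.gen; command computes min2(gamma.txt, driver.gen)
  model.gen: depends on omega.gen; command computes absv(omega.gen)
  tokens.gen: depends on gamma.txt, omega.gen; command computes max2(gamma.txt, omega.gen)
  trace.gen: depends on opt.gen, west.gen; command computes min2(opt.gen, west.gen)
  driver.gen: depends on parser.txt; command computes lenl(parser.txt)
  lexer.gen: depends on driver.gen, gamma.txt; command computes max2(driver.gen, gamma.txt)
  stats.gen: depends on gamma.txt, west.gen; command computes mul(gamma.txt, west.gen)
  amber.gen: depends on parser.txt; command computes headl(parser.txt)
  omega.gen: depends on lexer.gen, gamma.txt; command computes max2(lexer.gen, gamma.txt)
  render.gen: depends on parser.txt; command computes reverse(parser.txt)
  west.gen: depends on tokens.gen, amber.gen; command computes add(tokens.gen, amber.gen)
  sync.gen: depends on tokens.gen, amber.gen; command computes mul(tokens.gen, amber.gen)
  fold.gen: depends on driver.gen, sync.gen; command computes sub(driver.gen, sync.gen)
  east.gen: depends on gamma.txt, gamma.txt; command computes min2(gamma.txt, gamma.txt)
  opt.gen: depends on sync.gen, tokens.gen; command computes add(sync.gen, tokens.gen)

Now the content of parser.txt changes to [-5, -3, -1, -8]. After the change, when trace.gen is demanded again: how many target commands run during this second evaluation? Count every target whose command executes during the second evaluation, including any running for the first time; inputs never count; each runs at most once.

Target commands that run: amber.gen, driver.gen, lexer.gen, opt.gen, sync.gen, trace.gen, west.gen — 7 in total.
Key observation: the cutoff stops propagation at omega.gen — its inputs' values are unchanged, so it reuses its cache.

First evaluation (everything demanded from the output):
  amber.gen = headl([1]) = 1
  driver.gen = lenl([1]) = 1
  lexer.gen = max2(1, 8) = 8
  omega.gen = max2(8, 8) = 8
  tokens.gen = max2(8, 8) = 8
  sync.gen = mul(8, 1) = 8
  opt.gen = add(8, 8) = 16
  west.gen = add(8, 1) = 9
  trace.gen = min2(16, 9) = 9

Propagation after the edit:
  amber.gen: runs — parser.txt [1]->[-5, -3, -1, -8]; result -5.
  driver.gen: runs — parser.txt [1]->[-5, -3, -1, -8]; result 4.
  lexer.gen: runs — driver.gen 1->4; result 8 (same value as before).
  omega.gen: checked — values it read are unchanged (lexer.gen unchanged, gamma.txt unchanged); reused cached 8 without running.
  tokens.gen: checked — values it read are unchanged (gamma.txt unchanged, omega.gen unchanged); reused cached 8 without running.
  sync.gen: runs — amber.gen 1->-5; result -40.
  opt.gen: runs — sync.gen 8->-40; result -32.
  west.gen: runs — amber.gen 1->-5; result 3.
  trace.gen: runs — opt.gen 16->-32; west.gen 9->3; result -32.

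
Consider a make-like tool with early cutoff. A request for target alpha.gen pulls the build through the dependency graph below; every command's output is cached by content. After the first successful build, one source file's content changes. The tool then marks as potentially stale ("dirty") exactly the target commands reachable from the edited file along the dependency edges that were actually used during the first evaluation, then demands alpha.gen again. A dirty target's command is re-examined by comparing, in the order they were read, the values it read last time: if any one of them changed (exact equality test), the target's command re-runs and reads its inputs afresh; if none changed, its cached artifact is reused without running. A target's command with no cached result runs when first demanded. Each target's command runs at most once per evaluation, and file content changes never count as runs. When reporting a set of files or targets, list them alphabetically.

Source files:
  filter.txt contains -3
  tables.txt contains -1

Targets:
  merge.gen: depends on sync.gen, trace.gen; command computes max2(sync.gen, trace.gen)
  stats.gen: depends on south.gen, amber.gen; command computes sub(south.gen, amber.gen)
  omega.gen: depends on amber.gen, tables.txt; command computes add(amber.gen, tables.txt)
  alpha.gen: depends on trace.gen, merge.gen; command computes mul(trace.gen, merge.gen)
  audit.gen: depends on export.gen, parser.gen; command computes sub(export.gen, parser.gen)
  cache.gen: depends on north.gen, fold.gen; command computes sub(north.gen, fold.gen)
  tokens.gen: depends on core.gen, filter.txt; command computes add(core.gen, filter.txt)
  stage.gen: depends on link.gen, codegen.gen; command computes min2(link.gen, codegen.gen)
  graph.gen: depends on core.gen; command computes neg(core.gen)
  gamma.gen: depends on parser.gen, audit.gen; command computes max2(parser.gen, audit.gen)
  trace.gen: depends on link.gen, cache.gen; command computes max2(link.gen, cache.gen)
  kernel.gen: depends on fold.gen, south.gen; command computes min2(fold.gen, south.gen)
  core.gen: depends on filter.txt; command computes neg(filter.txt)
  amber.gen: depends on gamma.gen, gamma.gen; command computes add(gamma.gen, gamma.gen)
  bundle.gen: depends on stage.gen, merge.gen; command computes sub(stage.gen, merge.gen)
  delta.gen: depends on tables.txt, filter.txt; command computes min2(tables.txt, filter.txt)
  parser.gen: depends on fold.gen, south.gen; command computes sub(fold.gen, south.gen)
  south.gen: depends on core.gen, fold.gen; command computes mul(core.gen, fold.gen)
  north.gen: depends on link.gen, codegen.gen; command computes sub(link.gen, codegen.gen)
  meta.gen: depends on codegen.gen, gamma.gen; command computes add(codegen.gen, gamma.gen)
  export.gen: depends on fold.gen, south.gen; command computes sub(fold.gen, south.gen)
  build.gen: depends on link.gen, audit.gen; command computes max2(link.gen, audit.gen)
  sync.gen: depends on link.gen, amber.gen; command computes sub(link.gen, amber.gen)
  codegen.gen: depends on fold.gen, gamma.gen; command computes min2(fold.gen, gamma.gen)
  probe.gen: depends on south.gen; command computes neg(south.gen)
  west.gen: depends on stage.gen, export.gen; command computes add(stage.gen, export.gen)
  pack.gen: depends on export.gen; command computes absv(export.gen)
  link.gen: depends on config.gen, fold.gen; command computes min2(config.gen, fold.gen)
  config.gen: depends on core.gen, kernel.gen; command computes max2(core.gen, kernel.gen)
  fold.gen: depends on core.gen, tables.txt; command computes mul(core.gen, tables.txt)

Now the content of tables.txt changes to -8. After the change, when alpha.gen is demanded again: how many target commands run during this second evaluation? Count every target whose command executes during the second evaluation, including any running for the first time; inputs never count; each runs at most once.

First demand of the output computes:
  core.gen = neg(-3) = 3
  fold.gen = mul(3, -1) = -3
  south.gen = mul(3, -3) = -9
  export.gen = sub(-3, -9) = 6
  kernel.gen = min2(-3, -9) = -9
  config.gen = max2(3, -9) = 3
  link.gen = min2(3, -3) = -3
  parser.gen = sub(-3, -9) = 6
  audit.gen = sub(6, 6) = 0
  gamma.gen = max2(6, 0) = 6
  amber.gen = add(6, 6) = 12
  codegen.gen = min2(-3, 6) = -3
  north.gen = sub(-3, -3) = 0
  cache.gen = sub(0, -3) = 3
  sync.gen = sub(-3, 12) = -15
  trace.gen = max2(-3, 3) = 3
  merge.gen = max2(-15, 3) = 3
  alpha.gen = mul(3, 3) = 9

After the edit, cleaning proceeds:
  fold.gen: a read changed (tables.txt -1->-8) — executes, giving -24.
  south.gen: a read changed (fold.gen -3->-24) — executes, giving -72.
  export.gen: a read changed (fold.gen -3->-24; south.gen -9->-72) — executes, giving 48.
  kernel.gen: a read changed (fold.gen -3->-24; south.gen -9->-72) — executes, giving -72.
  config.gen: a read changed (kernel.gen -9->-72) — executes, giving 3 — identical to its old value.
  link.gen: a read changed (fold.gen -3->-24) — executes, giving -24.
  parser.gen: a read changed (fold.gen -3->-24; south.gen -9->-72) — executes, giving 48.
  audit.gen: a read changed (export.gen 6->48; parser.gen 6->48) — executes, giving 0 — identical to its old value.
  gamma.gen: a read changed (parser.gen 6->48) — executes, giving 48.
  amber.gen: a read changed (gamma.gen 6->48; gamma.gen 6->48) — executes, giving 96.
  codegen.gen: a read changed (fold.gen -3->-24; gamma.gen 6->48) — executes, giving -24.
  north.gen: a read changed (link.gen -3->-24; codegen.gen -3->-24) — executes, giving 0 — identical to its old value.
  cache.gen: a read changed (fold.gen -3->-24) — executes, giving 24.
  sync.gen: a read changed (link.gen -3->-24; amber.gen 12->96) — executes, giving -120.
  trace.gen: a read changed (link.gen -3->-24; cache.gen 3->24) — executes, giving 24.
  merge.gen: a read changed (sync.gen -15->-120; trace.gen 3->24) — executes, giving 24.
  alpha.gen: a read changed (trace.gen 3->24; merge.gen 3->24) — executes, giving 576.

17 target commands run: alpha.gen, amber.gen, audit.gen, cache.gen, codegen.gen, config.gen, export.gen, fold.gen, gamma.gen, kernel.gen, link.gen, merge.gen, north.gen, parser.gen, south.gen, sync.gen, trace.gen.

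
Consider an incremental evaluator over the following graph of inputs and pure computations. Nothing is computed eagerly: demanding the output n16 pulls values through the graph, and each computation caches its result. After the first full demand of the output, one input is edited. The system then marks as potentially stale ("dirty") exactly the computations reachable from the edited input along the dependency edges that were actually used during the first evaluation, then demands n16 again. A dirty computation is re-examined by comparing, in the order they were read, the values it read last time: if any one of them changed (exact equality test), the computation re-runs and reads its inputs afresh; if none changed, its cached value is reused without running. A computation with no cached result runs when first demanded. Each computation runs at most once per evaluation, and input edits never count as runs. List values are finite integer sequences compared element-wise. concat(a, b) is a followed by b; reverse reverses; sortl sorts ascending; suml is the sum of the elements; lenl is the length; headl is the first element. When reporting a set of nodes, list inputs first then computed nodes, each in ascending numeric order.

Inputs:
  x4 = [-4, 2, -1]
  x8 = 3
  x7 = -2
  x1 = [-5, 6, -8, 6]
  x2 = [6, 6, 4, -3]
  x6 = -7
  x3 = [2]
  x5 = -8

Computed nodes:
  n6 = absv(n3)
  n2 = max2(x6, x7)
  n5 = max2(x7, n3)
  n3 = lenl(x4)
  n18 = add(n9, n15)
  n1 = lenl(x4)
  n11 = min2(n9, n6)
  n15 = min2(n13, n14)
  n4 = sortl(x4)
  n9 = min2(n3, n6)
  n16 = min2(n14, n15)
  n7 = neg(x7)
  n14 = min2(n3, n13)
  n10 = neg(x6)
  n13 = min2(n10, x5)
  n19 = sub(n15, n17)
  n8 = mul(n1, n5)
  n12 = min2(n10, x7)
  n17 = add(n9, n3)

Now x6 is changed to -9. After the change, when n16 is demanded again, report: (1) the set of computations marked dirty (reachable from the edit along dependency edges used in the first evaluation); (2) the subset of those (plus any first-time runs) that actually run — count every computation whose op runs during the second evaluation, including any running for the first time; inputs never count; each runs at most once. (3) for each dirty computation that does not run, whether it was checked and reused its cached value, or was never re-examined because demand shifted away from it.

Initial pass — values computed on the first demand:
  n3 = lenl([-4, 2, -1]) = 3
  n10 = neg(-7) = 7
  n13 = min2(7, -8) = -8
  n14 = min2(3, -8) = -8
  n15 = min2(-8, -8) = -8
  n16 = min2(-8, -8) = -8

Second demand — change propagation:
  n10: re-runs because x6 -7->-9; new result 9.
  n13: re-runs because n10 7->9; new result -8 (unchanged).
  n14: re-examined; everything it read last time is the same (n3 unchanged, n13 unchanged) — cache -8 kept, no run.
  n15: re-examined; everything it read last time is the same (n13 unchanged, n14 unchanged) — cache -8 kept, no run.
  n16: re-examined; everything it read last time is the same (n14 unchanged, n15 unchanged) — cache -8 kept, no run.

The important point: n13 recomputes to an identical value, and the output ends up unchanged.

Dirty set: n10, n13, n14, n15, n16.
Run set: n10, n13 (2 run).
Re-examined without running (cache reused): n14, n15, n16.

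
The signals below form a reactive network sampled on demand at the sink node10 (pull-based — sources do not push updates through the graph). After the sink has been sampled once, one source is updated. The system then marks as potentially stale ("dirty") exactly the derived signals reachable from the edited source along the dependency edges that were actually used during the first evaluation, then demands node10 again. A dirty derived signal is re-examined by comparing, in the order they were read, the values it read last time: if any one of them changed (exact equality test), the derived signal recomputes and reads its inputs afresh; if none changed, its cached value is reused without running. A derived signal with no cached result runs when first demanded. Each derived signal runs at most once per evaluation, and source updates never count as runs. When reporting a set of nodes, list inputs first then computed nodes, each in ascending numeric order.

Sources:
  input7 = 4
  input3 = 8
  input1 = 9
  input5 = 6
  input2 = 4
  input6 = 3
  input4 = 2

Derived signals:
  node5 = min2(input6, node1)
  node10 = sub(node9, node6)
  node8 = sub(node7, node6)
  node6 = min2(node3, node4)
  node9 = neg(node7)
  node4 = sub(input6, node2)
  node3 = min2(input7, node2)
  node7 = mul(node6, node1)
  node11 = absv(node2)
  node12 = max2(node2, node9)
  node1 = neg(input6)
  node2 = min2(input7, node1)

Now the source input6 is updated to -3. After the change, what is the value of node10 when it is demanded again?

node10 now evaluates to 24.

Initial pass — values computed on the first demand:
  node1 = neg(3) = -3
  node2 = min2(4, -3) = -3
  node3 = min2(4, -3) = -3
  node4 = sub(3, -3) = 6
  node6 = min2(-3, 6) = -3
  node7 = mul(-3, -3) = 9
  node9 = neg(9) = -9
  node10 = sub(-9, -3) = -6

Second demand — change propagation:
  node1: re-runs because input6 3->-3; new result 3.
  node2: re-runs because node1 -3->3; new result 3.
  node3: re-runs because node2 -3->3; new result 3.
  node4: re-runs because input6 3->-3; node2 -3->3; new result -6.
  node6: re-runs because node3 -3->3; node4 6->-6; new result -6.
  node7: re-runs because node6 -3->-6; node1 -3->3; new result -18.
  node9: re-runs because node7 9->-18; new result 18.
  node10: re-runs because node9 -9->18; node6 -3->-6; new result 24.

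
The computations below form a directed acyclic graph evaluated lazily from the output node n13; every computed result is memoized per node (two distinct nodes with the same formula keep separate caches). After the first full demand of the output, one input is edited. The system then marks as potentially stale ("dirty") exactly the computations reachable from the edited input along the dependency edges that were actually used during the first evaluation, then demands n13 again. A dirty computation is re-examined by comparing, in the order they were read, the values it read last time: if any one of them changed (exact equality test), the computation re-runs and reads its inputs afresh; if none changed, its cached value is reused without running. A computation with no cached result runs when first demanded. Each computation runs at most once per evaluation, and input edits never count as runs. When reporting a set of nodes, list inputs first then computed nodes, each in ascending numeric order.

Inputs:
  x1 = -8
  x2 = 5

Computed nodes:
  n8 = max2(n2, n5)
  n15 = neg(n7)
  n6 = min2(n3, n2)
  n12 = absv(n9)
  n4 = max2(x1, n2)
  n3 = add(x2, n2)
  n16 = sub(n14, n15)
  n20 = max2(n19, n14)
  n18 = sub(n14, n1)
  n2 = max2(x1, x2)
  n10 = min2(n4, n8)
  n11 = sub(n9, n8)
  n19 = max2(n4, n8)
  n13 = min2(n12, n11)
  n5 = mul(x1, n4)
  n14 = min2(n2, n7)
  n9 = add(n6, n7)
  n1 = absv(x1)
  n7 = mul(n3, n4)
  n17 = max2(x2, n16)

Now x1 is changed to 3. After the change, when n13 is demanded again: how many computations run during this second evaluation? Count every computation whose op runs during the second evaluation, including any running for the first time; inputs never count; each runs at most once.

6 computations run: n2, n4, n5, n8, n11, n13.
Note where the cutoff bites: n3 is checked, finds nothing changed, and keeps its cache.

First demand of the output computes:
  n2 = max2(-8, 5) = 5
  n3 = add(5, 5) = 10
  n4 = max2(-8, 5) = 5
  n5 = mul(-8, 5) = -40
  n6 = min2(10, 5) = 5
  n7 = mul(10, 5) = 50
  n8 = max2(5, -40) = 5
  n9 = add(5, 50) = 55
  n11 = sub(55, 5) = 50
  n12 = absv(55) = 55
  n13 = min2(55, 50) = 50

After the edit, cleaning proceeds:
  n2: a read changed (x1 -8->3) — executes, giving 5 — identical to its old value.
  n3: dirty, but its reads are unchanged (x2 unchanged, n2 unchanged); cached 10 stands.
  n4: a read changed (x1 -8->3) — executes, giving 5 — identical to its old value.
  n5: a read changed (x1 -8->3) — executes, giving 15.
  n6: dirty, but its reads are unchanged (n3 unchanged, n2 unchanged); cached 5 stands.
  n7: dirty, but its reads are unchanged (n3 unchanged, n4 unchanged); cached 50 stands.
  n8: a read changed (n5 -40->15) — executes, giving 15.
  n9: dirty, but its reads are unchanged (n6 unchanged, n7 unchanged); cached 55 stands.
  n11: a read changed (n8 5->15) — executes, giving 40.
  n12: dirty, but its reads are unchanged (n9 unchanged); cached 55 stands.
  n13: a read changed (n11 50->40) — executes, giving 40.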